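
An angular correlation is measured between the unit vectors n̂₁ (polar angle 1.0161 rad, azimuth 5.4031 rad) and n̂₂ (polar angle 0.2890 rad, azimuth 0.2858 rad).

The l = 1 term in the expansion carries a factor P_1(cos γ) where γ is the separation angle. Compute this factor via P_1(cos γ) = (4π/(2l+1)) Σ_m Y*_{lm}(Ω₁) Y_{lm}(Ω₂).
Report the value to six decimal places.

0.600279

Expand P_1 via completeness: Σ_{m} conj(Y_{1,m}) at Ω₁ times Y_{1,m} at Ω₂ —
  m=-1: (0.187106, -0.226375) × (0.094470, -0.027759) = (0.011392, -0.026580)  (running Σ = (0.011392, -0.026580))
  m=0: (0.257340, -0.000000) × (0.468340, 0.000000) = (0.120522, 0.000000)  (running Σ = (0.131914, -0.026580))
  m=1: (-0.187106, -0.226375) × (-0.094470, -0.027759) = (0.011392, 0.026580)  (running Σ = (0.143306, 0.000000))
Accumulated sum (0.143306, 0.000000); after 4π/(2l+1) scaling, (0.600279, 0.000000) ⇒ P_1 = 0.600279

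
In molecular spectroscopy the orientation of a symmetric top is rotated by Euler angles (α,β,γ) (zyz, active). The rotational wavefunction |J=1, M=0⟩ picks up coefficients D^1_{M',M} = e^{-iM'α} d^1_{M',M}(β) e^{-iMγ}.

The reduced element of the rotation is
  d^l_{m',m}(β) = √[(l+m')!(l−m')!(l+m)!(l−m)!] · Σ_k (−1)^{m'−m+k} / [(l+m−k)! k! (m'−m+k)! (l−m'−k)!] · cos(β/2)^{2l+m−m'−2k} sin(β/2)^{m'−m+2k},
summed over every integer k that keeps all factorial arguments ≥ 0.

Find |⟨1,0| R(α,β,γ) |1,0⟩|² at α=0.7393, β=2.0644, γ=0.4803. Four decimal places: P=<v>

Split into d^1_{0,0}(β=2.0644) × two z-phases.
c=cos(2.064400/2)=0.512932, s=sin(2.064400/2)=0.858430; N=√[1·1·1·1]=1.000000
k: max(0,(0)−(0))=0 … min(1+(0),1−(0))=1
  k=0: (−1)^0·1.0000/(1)·0.5129^2·0.8584^0 = +0.263099
  k=1: (−1)^1·1.0000/(1)·0.5129^0·0.8584^2 = -0.736901
d^1_{0,0}(2.0644) = +0.263099 -0.736901 = -0.473802
|D^1_{0,0}|² = |d^1_{0,0}(β)|² = (-0.473802)² = 0.224489 (the z-rotation phases have unit modulus)

P=0.2245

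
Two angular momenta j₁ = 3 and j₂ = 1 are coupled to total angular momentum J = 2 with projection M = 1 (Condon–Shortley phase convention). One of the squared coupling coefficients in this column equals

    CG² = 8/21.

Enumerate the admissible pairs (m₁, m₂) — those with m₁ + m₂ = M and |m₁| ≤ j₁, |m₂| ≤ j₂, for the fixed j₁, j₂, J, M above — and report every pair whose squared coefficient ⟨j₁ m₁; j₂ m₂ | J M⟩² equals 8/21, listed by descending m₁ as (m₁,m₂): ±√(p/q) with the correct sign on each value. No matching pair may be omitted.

Admissible pairs with m₁+m₂ = M = 1: (0,1), (1,0), (2,-1)
  (m₁,m₂)=(2,-1): CG² = 10/21, CG = +√(10/21)
  (m₁,m₂)=(1,0): CG² = 8/21, CG = −√(8/21)   ← matches the target
  (m₁,m₂)=(0,1): CG² = 1/7, CG = +√(1/7)
Pairs with CG² = 8/21: (1,0): −√(8/21)

(1,0): −√(8/21)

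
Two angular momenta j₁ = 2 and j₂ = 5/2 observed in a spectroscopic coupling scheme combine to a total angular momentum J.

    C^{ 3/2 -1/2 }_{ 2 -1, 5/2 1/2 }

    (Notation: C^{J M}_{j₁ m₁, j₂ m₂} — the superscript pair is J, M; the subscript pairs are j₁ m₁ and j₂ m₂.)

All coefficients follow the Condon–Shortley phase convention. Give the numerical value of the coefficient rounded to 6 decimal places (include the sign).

+√(5/21) = +0.487950

√[4·3!1!2!/7! · 1!3!3!2!1!2!] = √(48/35)
  +(−1)^2/∏(2,1,1,1,0,1)! = 1/2  (running 1/2)
  +(−1)^3/∏(3,0,0,0,1,2)! = -1/12  (running 5/12)
⟨..|..⟩ = √(48/35)·(5/12) = +0.487950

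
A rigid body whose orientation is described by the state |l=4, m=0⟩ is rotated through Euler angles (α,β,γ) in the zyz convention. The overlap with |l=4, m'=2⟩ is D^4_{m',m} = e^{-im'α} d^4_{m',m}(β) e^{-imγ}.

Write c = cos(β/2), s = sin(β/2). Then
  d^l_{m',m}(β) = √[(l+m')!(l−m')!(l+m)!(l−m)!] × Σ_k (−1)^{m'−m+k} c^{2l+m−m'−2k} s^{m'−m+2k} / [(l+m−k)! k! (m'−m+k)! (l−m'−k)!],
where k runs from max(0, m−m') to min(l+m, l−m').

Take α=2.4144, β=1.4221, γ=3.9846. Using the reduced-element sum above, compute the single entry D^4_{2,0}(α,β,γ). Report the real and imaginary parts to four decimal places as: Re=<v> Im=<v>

Split into d^4_{2,0}(β=1.4221) × two z-phases.
With c≡cos(β/2)=0.757677 and s≡sin(β/2)=0.652630, N=[720·2·24·24]^{1/2}=910.735966
Admissible k: 0..2 (factorial args all ≥0)
  k=0: (−1)^2·910.7360/(96)·0.7577^6·0.6526^2 = +0.764469
  k=1: (−1)^3·910.7360/(36)·0.7577^4·0.6526^4 = -1.512494
  k=2: (−1)^4·910.7360/(96)·0.7577^2·0.6526^6 = +0.420814
d^4_{2,0}(1.4221) = +0.764469 -1.512494 +0.420814 = -0.327212
D = (+0.116148+0.993232i)·(-0.327212)·(+1.000000+0.000000i) = -0.038005-0.324997i

Re=-0.0380 Im=-0.3250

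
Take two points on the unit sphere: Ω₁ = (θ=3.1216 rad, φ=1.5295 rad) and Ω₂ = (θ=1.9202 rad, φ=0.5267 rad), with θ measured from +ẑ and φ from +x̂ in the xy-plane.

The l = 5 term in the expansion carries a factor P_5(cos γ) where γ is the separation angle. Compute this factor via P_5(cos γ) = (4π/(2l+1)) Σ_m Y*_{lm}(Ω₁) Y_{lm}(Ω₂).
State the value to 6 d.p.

Summing Y*_{l m}(θ₁,φ₁)·Y_{l m}(θ₂,φ₂) over m ∈ [−5, 5]; prefactor 4π/(2·5+1) = 1.142397:
  m=-5: (0.00000 + 0.00000j) × (-0.29693 - 0.16535j) = 0.00000 - 0.00000j  (running Σ = 0.00000 - 0.00000j)
  m=-4: (-0.00000 + 0.00000j) × (0.19998 + 0.33667j) = -0.00000 - 0.00000j  (running Σ = -0.00000 - 0.00000j)
  m=-3: (-0.00000 - 0.00002j) × (-0.00015 - 0.01571j) = -0.00000 + 0.00000j  (running Σ = -0.00000 - 0.00000j)
  m=-2: (0.00135 - 0.00011j) × (0.16427 - 0.28864j) = 0.00019 - 0.00041j  (running Σ = 0.00019 - 0.00041j)
  m=-1: (0.00211 + 0.05111j) × (-0.09165 + 0.05329j) = -0.00292 - 0.00457j  (running Σ = -0.00273 - 0.00498j)
  m=0: (-0.93280 + 0.00000j) × (-0.30674 + 0.00000j) = 0.28613 + 0.00000j  (running Σ = 0.28340 - 0.00498j)
  m=1: (-0.00211 + 0.05111j) × (0.09165 + 0.05329j) = -0.00292 + 0.00457j  (running Σ = 0.28049 - 0.00041j)
  m=2: (0.00135 + 0.00011j) × (0.16427 + 0.28864j) = 0.00019 + 0.00041j  (running Σ = 0.28068 - 0.00000j)
  m=3: (0.00000 - 0.00002j) × (0.00015 - 0.01571j) = -0.00000 - 0.00000j  (running Σ = 0.28068 - 0.00000j)
  m=4: (-0.00000 - 0.00000j) × (0.19998 - 0.33667j) = -0.00000 + 0.00000j  (running Σ = 0.28068 - 0.00000j)
  m=5: (-0.00000 + 0.00000j) × (0.29693 - 0.16535j) = 0.00000 + 0.00000j  (running Σ = 0.28068 - 0.00000j)
Total Σ_m = 0.28068 - 0.00000j. Multiply by 1.142397: 0.32064 - 0.00000j. P_5(cos γ) = 0.320642

0.320642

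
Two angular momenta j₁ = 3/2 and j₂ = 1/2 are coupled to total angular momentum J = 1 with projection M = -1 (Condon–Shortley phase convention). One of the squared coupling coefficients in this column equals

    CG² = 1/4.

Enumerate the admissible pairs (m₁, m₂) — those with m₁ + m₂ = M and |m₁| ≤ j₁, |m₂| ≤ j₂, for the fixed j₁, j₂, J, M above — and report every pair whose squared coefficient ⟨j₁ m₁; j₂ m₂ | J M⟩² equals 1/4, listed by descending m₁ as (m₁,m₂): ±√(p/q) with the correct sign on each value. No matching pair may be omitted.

Admissible pairs with m₁+m₂ = M = -1: (-3/2,1/2), (-1/2,-1/2)
  (m₁,m₂)=(-1/2,-1/2): CG² = 1/4, CG = +√(1/4)   ← matches the target
  (m₁,m₂)=(-3/2,1/2): CG² = 3/4, CG = −√(3/4)
Pairs with CG² = 1/4: (-1/2,-1/2): +√(1/4)

(-1/2,-1/2): +√(1/4)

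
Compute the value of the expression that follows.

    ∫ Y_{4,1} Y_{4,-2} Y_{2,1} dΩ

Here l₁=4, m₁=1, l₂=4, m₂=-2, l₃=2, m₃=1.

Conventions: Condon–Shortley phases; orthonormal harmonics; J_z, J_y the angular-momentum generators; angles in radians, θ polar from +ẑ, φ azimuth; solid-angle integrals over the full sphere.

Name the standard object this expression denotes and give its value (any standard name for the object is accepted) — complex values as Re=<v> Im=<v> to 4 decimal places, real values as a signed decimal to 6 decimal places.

Gaunt coefficient, +0.127700

This is a Gaunt coefficient — the integral of a triple product of spherical harmonics over the sphere.
m-sum 0 ✓  L=10 even ✓  0≤2≤8 ✓
Π(2lᵢ+1) = 9×9×5 = 405
triangle coeff Δ(4,4,2) = 1/13860
Σ_t [2,4]: t=2:+1/192 t=3:−1/36 t=4:+1/192 = -5/288
(3j)²=20/693 [(4 4 2; 0 0 0)], sign=-1
Σ_t [1,2]: t=1:−1/240 t=2:+1/96 = 1/160
(3j)²=27/1540 [(4 4 2; 1 -2 1)], sign=-1
⇒ 4πI² = 1215/5929
I = (+1)√(1215/5929/(4π)) = 0.12770047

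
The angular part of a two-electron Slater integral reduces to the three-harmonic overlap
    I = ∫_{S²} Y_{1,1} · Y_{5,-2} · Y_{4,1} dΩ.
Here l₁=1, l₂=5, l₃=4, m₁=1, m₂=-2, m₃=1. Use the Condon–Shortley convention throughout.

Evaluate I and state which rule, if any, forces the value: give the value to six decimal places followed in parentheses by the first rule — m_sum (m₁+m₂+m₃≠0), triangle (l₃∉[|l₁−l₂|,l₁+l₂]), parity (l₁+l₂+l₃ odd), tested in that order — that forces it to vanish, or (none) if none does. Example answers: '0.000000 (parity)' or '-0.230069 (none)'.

0.225034 (none)

m-sum 0 ✓  L=10 even ✓  4≤4≤6 ✓
Π(2lᵢ+1) = 3×11×9 = 297
triangle coeff Δ(1,5,4) = 1/495
Σ_t [1,1]: t=1:−1/576 = -1/576
(3j)²=5/99 [(1 5 4; 0 0 0)], sign=-1
Σ_t [0,0]: t=0:+1/1440 = 1/1440
(3j)²=7/165 [(1 5 4; 1 -2 1)], sign=-1
⇒ 4πI² = 7/11
I = (+1)√(7/11/(4π)) = 0.22503380
No selection rule forces the value: the integral is nonzero (none).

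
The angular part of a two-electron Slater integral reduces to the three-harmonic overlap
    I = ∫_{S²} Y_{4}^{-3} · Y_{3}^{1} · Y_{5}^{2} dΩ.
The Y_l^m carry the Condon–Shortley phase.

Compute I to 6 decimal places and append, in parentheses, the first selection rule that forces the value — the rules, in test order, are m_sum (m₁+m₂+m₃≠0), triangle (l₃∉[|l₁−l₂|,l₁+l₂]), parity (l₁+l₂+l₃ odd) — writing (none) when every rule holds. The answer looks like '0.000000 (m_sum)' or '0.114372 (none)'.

-0.171363 (none)

Checks pass: Σm=0; 12 even; l₃=5∈[1,7].
(2·4+1)(2·3+1)(2·5+1) = 693
Δ: 2! 6! 4! / 13! → 1/180180
sum: t=0:+1/576 t=1:−1/144 t=2:+1/576 = -1/288
3j²(4 3 5; 0 0 0) = Δ·Π!·Σ² = 20/1001  (sign +1)
sum: t=1:−1/4320 t=2:+1/960 = 7/8640
3j²(4 3 5; -3 1 2) = Δ·Π!·Σ² = 343/12870  (sign -1)
combine: 4πI² = 693·20/1001·343/12870 = 686/1859
take √, sign -1: I = -0.17136315
No selection rule forces the value: the integral is nonzero (none).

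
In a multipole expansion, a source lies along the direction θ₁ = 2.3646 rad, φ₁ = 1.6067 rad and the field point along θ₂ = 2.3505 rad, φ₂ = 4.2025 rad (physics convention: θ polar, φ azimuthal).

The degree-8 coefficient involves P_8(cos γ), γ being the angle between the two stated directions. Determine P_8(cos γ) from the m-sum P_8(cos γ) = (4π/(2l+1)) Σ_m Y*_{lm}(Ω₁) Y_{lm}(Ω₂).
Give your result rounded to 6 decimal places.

0.219556

Summing Y*_{l m}(θ₁,φ₁)·Y_{l m}(θ₂,φ₂) over m ∈ [−8, 8]; prefactor 4π/(2·8+1) = 0.739198:
  m=-8: (0.028869, 0.008528) × (-0.019948, -0.027171) = (-0.000344, -0.000955)  (running Σ = (-0.000344, -0.000955))
  m=-7: (-0.030452, 0.118603) × (0.055282, -0.121298) = (0.012703, 0.010250)  (running Σ = (0.012359, 0.009296))
  m=-6: (-0.289461, -0.063339) × (0.311193, -0.025656) = (-0.091703, -0.012284)  (running Σ = (-0.079345, -0.002988))
  m=-5: (0.081149, -0.447169) × (0.256169, 0.380823) = (0.191080, -0.083647)  (running Σ = (0.111735, -0.086636))
  m=-4: (0.370769, 0.053617) × (-0.157508, 0.311031) = (-0.075076, 0.106876)  (running Σ = (0.036660, 0.020240))
  m=-3: (0.003184, -0.029447) × (0.071218, -0.002931) = (0.000140, -0.002107)  (running Σ = (0.036800, 0.018133))
  m=-2: (0.378460, 0.027223) × (0.201286, 0.327557) = (0.067262, 0.129447)  (running Σ = (0.104062, 0.147580))
  m=-1: (-0.005590, 0.155621) × (-0.054916, 0.098202) = (-0.014975, -0.009095)  (running Σ = (0.089087, 0.138485))
  m=0: (0.336805, -0.000000) × (0.352864, 0.000000) = (0.118846, 0.000000)  (running Σ = (0.207933, 0.138485))
  m=1: (0.005590, 0.155621) × (0.054916, 0.098202) = (-0.014975, 0.009095)  (running Σ = (0.192958, 0.147580))
  m=2: (0.378460, -0.027223) × (0.201286, -0.327557) = (0.067262, -0.129447)  (running Σ = (0.260219, 0.018133))
  m=3: (-0.003184, -0.029447) × (-0.071218, -0.002931) = (0.000140, 0.002107)  (running Σ = (0.260360, 0.020240))
  m=4: (0.370769, -0.053617) × (-0.157508, -0.311031) = (-0.075076, -0.106876)  (running Σ = (0.185284, -0.086636))
  m=5: (-0.081149, -0.447169) × (-0.256169, 0.380823) = (0.191080, 0.083647)  (running Σ = (0.376364, -0.002988))
  m=6: (-0.289461, 0.063339) × (0.311193, 0.025656) = (-0.091703, 0.012284)  (running Σ = (0.284661, 0.009296))
  m=7: (0.030452, 0.118603) × (-0.055282, -0.121298) = (0.012703, -0.010250)  (running Σ = (0.297364, -0.000955))
  m=8: (0.028869, -0.008528) × (-0.019948, 0.027171) = (-0.000344, 0.000955)  (running Σ = (0.297019, 0.000000))
Σ over m = (0.297019, 0.000000); ×(4π/17) → (0.219556, 0.000000). Real part: 0.219556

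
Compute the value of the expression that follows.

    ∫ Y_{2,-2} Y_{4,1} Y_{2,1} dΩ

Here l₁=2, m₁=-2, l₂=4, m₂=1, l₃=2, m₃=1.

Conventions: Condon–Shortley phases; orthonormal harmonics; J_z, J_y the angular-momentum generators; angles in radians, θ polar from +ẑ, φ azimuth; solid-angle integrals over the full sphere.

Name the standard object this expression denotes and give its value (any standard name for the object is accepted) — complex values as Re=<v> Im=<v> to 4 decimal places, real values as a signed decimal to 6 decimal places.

This is a Gaunt coefficient — the integral of a triple product of spherical harmonics over the sphere.
Checks pass: Σm=0; 8 even; l₃=2∈[2,6].
(2·2+1)(2·4+1)(2·2+1) = 225
Δ: 4! 0! 4! / 9! → 1/630
sum: t=2:+1/16 = 1/16
3j²(2 4 2; 0 0 0) = Δ·Π!·Σ² = 2/35  (sign +1)
sum: t=4:+1/144 = 1/144
3j²(2 4 2; -2 1 1) = Δ·Π!·Σ² = 1/126  (sign -1)
combine: 4πI² = 225·2/35·1/126 = 5/49
take √, sign -1: I = -0.09011188

Gaunt coefficient, -0.090112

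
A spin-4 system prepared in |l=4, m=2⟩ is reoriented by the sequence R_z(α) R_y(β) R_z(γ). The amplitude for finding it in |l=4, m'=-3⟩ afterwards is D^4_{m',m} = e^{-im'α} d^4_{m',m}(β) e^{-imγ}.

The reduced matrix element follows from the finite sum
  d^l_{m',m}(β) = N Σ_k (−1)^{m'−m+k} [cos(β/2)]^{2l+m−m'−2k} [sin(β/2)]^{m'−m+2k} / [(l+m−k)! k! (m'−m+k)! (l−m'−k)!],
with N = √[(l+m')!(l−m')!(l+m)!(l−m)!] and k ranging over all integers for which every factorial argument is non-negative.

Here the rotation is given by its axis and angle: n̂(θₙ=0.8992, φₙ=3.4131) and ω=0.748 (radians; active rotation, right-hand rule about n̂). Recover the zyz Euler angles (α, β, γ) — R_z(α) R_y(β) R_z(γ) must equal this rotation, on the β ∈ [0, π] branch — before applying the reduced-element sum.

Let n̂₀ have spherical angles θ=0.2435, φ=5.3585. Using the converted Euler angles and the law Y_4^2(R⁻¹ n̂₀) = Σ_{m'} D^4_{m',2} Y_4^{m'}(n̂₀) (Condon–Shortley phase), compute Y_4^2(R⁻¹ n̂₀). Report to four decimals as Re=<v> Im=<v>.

Re=-0.3981 Im=-0.0613

Axis–angle → zyz. n̂ = (sinθₙcosφₙ, sinθₙsinφₙ, cosθₙ) = (-0.754153, -0.209942, +0.622236), ω = 0.7480.
R = I cosω + sinω [n̂]ₓ + (1−cosω) n̂n̂ᵀ gives
  R = [+0.884877, -0.380963, -0.268066; +0.465495, +0.744817, +0.478082; +0.017528, -0.547828, +0.836408]
β = atan2(√(R₁₃²+R₂₃²), R₃₃) = 0.580100; α = atan2(R₂₃, R₁₃) mod 2π = 2.081826; γ = atan2(R₃₂, −R₃₁) mod 2π = 4.680404
Need the full column D^4_{m',2} for m'=−4..4 at α=2.0818, β=0.5801, γ=4.6804.
cos(β/2)=0.958230, sin(β/2)=0.286000
d^4_{-4,2}: single k=6 term ⇒ +0.002659;  D = +0.001361-0.002284i
d^4_{-3,2}: k∈[5..6] ⇒ +0.018898 -0.000561 = +0.018337;  D = -0.018331-0.000482i
d^4_{-2,2}: k∈[4..6] ⇒ +0.084613 -0.006030 +0.000045 = +0.078627;  D = +0.036641+0.069568i
d^4_{-1,2}: k∈[3..5] ⇒ +0.267277 -0.035715 +0.000636 = +0.232199;  D = +0.126278-0.194860i
d^4_{0,2}: k∈[2..4] ⇒ +0.600719 -0.142703 +0.004767 = +0.462783;  D = -0.461836-0.029584i
d^4_{1,2}: k∈[1..3] ⇒ +0.900098 -0.400916 +0.023810 = +0.522991;  D = +0.226097+0.471593i
d^4_{2,2}: k∈[0..2] ⇒ +0.710815 -0.759856 +0.084613 = +0.035571;  D = +0.020456-0.029100i
d^4_{3,2}: k∈[0..1] ⇒ -0.793811 +0.212145 = -0.581667;  D = +0.578662+0.059041i
d^4_{4,2}: single k=0 term ⇒ +0.335065;  D = +0.133361+0.307382i
Y_4^{m'}(θ=0.2435,φ=5.3585) and Σ D·Y over m':
  (+0.0014-0.0023i)·(-0.0013-0.0008i)  (-0.0183-0.0005i)·(-0.0159+0.0061i)  (+0.0366+0.0696i)·(-0.0299+0.1046i)  (+0.1263-0.1949i)·(+0.2395+0.3176i)  (-0.4618-0.0296i)·(+0.6128+0.0000i)  (+0.2261+0.4716i)·(-0.2395+0.3176i)  (+0.0205-0.0291i)·(-0.0299-0.1046i)  (+0.5787+0.0590i)·(+0.0159+0.0061i)  (+0.1334+0.3074i)·(-0.0013+0.0008i)
Y_4^2(R⁻¹ n̂) = -0.398126-0.061252i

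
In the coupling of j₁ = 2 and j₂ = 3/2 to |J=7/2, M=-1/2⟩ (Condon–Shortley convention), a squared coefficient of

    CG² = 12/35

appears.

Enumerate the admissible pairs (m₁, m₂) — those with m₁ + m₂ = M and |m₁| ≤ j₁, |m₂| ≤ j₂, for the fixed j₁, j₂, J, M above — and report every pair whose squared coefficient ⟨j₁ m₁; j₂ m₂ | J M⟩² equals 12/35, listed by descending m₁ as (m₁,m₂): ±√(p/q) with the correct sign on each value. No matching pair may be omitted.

Admissible pairs with m₁+m₂ = M = -1/2: (-2,3/2), (-1,1/2), (0,-1/2), (1,-3/2)
  (m₁,m₂)=(1,-3/2): CG² = 4/35, CG = +√(4/35)
  (m₁,m₂)=(0,-1/2): CG² = 18/35, CG = +√(18/35)
  (m₁,m₂)=(-1,1/2): CG² = 12/35, CG = +√(12/35)   ← matches the target
  (m₁,m₂)=(-2,3/2): CG² = 1/35, CG = +√(1/35)
Pairs with CG² = 12/35: (-1,1/2): +√(12/35)

(-1,1/2): +√(12/35)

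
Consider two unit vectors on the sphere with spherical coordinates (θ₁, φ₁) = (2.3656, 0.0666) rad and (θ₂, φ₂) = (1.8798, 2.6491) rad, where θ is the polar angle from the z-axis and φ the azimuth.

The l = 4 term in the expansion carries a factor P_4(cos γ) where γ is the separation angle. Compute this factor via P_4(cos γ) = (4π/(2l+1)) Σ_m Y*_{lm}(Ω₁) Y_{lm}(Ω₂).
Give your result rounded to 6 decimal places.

Addition theorem: P_4(cos γ) = (4π/9) Σ_m Y*_{lm}(Ω₁) Y_{lm}(Ω₂), m = −4…4:
  term(m=-4) = (-0.023971, 0.030534)   from Y*(Ω₁)=(0.102753, 0.028040), Y(Ω₂)=(-0.141652, 0.335811)
  term(m=-3) = (0.010737, -0.100448)   from Y*(Ω₁)=(-0.300871, -0.060927), Y(Ω₂)=(0.030665, 0.327649)
  term(m=-2) = (-0.019713, -0.040539)   from Y*(Ω₁)=(0.417363, 0.055924), Y(Ω₂)=(-0.059186, -0.089202)
  term(m=-1) = (0.036579, 0.022887)   from Y*(Ω₁)=(-0.133524, -0.008906), Y(Ω₂)=(-0.284122, -0.152458)
  term(m=+0) = (-0.018795, -0.000000)   from Y*(Ω₁)=(-0.338501, -0.000000), Y(Ω₂)=(0.055524, 0.000000)
  term(m=+1) = (0.036579, -0.022887)   from Y*(Ω₁)=(0.133524, -0.008906), Y(Ω₂)=(0.284122, -0.152458)
  term(m=+2) = (-0.019713, 0.040539)   from Y*(Ω₁)=(0.417363, -0.055924), Y(Ω₂)=(-0.059186, 0.089202)
  term(m=+3) = (0.010737, 0.100448)   from Y*(Ω₁)=(0.300871, -0.060927), Y(Ω₂)=(-0.030665, 0.327649)
  term(m=+4) = (-0.023971, -0.030534)   from Y*(Ω₁)=(0.102753, -0.028040), Y(Ω₂)=(-0.141652, -0.335811)
Total Σ_m = (-0.011533, 0.000000). Multiply by 1.396263: (-0.016103, 0.000000). P_4(cos γ) = -0.016103

-0.016103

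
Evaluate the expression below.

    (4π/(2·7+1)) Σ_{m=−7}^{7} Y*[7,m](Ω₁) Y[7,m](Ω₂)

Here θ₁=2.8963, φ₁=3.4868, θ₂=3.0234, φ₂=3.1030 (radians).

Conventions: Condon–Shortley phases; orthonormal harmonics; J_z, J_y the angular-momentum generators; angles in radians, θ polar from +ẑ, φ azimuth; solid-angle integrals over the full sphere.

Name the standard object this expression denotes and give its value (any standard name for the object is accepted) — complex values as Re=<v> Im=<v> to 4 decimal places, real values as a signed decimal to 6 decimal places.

This sum is the spherical-harmonic addition theorem: it equals the Legendre polynomial P_l(cos γ) of the angle γ between the two directions.
Term-by-term m-sum for l=7 (normalisation 4π/15 = 0.837758):
  m=-7: Y*=+0.000019-0.000017i  Y=-0.000000-0.000000i  product -0.000000+0.000000i
  m=-6: Y*=+0.000179-0.000327i  Y=-0.000005-0.000001i  product -0.000000+0.000000i
  m=-5: Y*=+0.000538-0.003439i  Y=-0.000097-0.000019i  product -0.000000+0.000000i
  m=-4: Y*=-0.004316-0.022448i  Y=-0.001367-0.000213i  product +0.000001+0.000032i
  m=-3: Y*=-0.054559-0.092022i  Y=-0.013868-0.001613i  product +0.000608+0.001364i
  m=-2: Y*=-0.263040-0.217280i  Y=-0.098175-0.007593i  product +0.024174+0.023329i
  m=-1: Y*=-0.601224-0.216204i  Y=-0.437617-0.016897i  product +0.259452+0.104774i
  m=+0: Y*=-0.347093-0.000000i  Y=-0.888982+0.000000i  product +0.308559+0.000000i
  m=+1: Y*=+0.601224-0.216204i  Y=+0.437617-0.016897i  product +0.259452-0.104774i
  m=+2: Y*=-0.263040+0.217280i  Y=-0.098175+0.007593i  product +0.024174-0.023329i
  m=+3: Y*=+0.054559-0.092022i  Y=+0.013868-0.001613i  product +0.000608-0.001364i
  m=+4: Y*=-0.004316+0.022448i  Y=-0.001367+0.000213i  product +0.000001-0.000032i
  m=+5: Y*=-0.000538-0.003439i  Y=+0.000097-0.000019i  product -0.000000-0.000000i
  m=+6: Y*=+0.000179+0.000327i  Y=-0.000005+0.000001i  product -0.000000-0.000000i
  m=+7: Y*=-0.000019-0.000017i  Y=+0.000000-0.000000i  product -0.000000-0.000000i
Accumulated sum +0.877031+0.000000i; after 4π/(2l+1) scaling, +0.734740+0.000000i ⇒ P_7 = 0.734740

Legendre polynomial (addition theorem), +0.734740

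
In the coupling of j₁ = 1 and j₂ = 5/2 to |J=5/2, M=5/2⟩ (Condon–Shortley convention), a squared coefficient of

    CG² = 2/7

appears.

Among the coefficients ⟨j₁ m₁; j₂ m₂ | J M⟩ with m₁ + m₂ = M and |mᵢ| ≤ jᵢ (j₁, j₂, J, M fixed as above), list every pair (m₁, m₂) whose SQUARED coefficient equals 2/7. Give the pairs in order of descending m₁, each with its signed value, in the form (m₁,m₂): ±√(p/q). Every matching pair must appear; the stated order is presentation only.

(1,3/2): +√(2/7)

Admissible pairs with m₁+m₂ = M = 5/2: (0,5/2), (1,3/2)
  (m₁,m₂)=(1,3/2): CG² = 2/7, CG = +√(2/7)   ← matches the target
  (m₁,m₂)=(0,5/2): CG² = 5/7, CG = −√(5/7)
Pairs with CG² = 2/7: (1,3/2): +√(2/7)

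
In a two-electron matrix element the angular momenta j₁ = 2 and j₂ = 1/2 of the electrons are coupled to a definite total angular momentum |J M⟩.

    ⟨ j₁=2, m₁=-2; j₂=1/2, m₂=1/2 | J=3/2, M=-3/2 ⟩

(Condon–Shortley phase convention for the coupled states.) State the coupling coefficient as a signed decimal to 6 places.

−√(4/5) = -0.894427

√[4·1!3!0!/5! · 0!4!1!0!0!3!] = √(144/5)
  +(−1)^1/∏(1,0,3,0,0,0)! = -1/6  (running -1/6)
⟨..|..⟩ = √(144/5)·(-1/6) = -0.894427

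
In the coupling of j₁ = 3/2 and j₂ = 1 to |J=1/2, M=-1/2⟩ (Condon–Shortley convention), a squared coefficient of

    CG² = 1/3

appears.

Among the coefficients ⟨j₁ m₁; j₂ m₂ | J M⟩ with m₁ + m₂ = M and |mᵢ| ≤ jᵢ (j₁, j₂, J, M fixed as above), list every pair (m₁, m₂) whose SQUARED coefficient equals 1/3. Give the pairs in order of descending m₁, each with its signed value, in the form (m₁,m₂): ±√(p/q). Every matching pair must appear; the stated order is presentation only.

Admissible pairs with m₁+m₂ = M = -1/2: (-3/2,1), (-1/2,0), (1/2,-1)
  (m₁,m₂)=(1/2,-1): CG² = 1/6, CG = +√(1/6)
  (m₁,m₂)=(-1/2,0): CG² = 1/3, CG = −√(1/3)   ← matches the target
  (m₁,m₂)=(-3/2,1): CG² = 1/2, CG = +√(1/2)
Pairs with CG² = 1/3: (-1/2,0): −√(1/3)

(-1/2,0): −√(1/3)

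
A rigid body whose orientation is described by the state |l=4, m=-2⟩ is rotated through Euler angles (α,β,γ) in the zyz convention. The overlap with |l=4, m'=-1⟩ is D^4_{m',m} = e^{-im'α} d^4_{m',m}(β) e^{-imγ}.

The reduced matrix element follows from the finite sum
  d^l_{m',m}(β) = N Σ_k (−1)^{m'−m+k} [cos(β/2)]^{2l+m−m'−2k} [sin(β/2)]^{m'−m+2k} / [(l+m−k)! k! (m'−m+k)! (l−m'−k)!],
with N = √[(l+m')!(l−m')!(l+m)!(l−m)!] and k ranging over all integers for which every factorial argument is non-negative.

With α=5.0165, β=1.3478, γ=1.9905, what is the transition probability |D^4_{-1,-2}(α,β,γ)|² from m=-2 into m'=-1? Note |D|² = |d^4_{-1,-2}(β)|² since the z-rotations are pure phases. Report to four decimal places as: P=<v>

Split into d^4_{-1,-2}(β=1.3478) × two z-phases.
Half-angle: c=0.781394, s=0.624038. N=√(6·120·2·720)=1018.233765
k: max(0,(-2)−(-1))=0 … min(4+(-2),4−(-1))=2
  k=0: (−1)^1·1018.2338/(240)·0.7814^7·0.6240^1 = -0.470909
  k=1: (−1)^2·1018.2338/(48)·0.7814^5·0.6240^3 = +1.501723
  k=2: (−1)^3·1018.2338/(72)·0.7814^3·0.6240^5 = -0.638529
d^4_{-1,-2}(1.3478) = -0.470909 +1.501723 -0.638529 = +0.392284
|D^4_{-1,-2}|² = |d^4_{-1,-2}(β)|² = (+0.392284)² = 0.153887 (the z-rotation phases have unit modulus)

P=0.1539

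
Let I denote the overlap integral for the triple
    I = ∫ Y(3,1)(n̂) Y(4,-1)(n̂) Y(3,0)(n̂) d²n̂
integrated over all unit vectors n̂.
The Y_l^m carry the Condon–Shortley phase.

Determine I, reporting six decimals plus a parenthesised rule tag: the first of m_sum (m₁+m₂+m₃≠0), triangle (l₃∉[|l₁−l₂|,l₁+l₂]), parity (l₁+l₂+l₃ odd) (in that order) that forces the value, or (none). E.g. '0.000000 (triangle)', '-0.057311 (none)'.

Checks pass: Σm=0; 10 even; l₃=3∈[1,7].
(2·3+1)(2·4+1)(2·3+1) = 441
Δ: 4! 2! 4! / 11! → 1/34650
sum: t=1:−1/72 t=2:+1/16 t=3:−1/72 = 5/144
3j²(3 4 3; 0 0 0) = Δ·Π!·Σ² = 2/77  (sign -1)
sum: t=0:+1/288 t=1:−1/24 t=2:+1/48 = -5/288
3j²(3 4 3; 1 -1 0) = Δ·Π!·Σ² = 5/462  (sign +1)
combine: 4πI² = 441·2/77·5/462 = 15/121
take √, sign -1: I = -0.09932258
No selection rule forces the value: the integral is nonzero (none).

-0.099323 (none)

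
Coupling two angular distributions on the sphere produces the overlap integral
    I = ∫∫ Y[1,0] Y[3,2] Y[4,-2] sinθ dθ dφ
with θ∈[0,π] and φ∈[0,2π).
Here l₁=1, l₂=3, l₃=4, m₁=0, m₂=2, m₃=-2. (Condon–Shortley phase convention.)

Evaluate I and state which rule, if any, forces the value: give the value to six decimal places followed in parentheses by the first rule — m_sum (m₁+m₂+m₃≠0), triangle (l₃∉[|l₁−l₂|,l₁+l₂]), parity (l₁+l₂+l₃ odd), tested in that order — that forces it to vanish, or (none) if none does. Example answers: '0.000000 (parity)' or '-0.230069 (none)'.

0.213244 (none)

Rules hold: Σm=0, L=8 even, 2≤4≤4.
N = 3·7·9 = 189
Δ = 0!·2!·6!/9! = 1/252
Racah Σ t=0..0: t=0:+1/36 = 1/36
⇒ 3j(1 3 4; 0 0 0)² = 4/63, sgn +1
Racah Σ t=0..0: t=0:+1/120 = 1/120
⇒ 3j(1 3 4; 0 2 -2)² = 1/21, sgn +1
4πI² = N·(3j₀)²·(3jₘ)² = 4/7
I = +1·√(0.571429/4π) = 0.21324362
No selection rule forces the value: the integral is nonzero (none).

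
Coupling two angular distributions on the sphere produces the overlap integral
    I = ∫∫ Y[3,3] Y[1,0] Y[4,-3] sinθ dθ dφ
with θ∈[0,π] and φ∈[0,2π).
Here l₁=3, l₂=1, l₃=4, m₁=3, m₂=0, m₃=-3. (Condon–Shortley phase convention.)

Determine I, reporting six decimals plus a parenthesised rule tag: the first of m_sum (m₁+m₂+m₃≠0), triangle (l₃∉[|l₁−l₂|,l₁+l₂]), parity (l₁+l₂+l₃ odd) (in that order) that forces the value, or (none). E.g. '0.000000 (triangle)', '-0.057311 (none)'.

-0.162868 (none)

Rules hold: Σm=0, L=8 even, 2≤4≤4.
N = 7·3·9 = 189
Δ = 0!·6!·2!/9! = 1/252
Racah Σ t=0..0: t=0:+1/36 = 1/36
⇒ 3j(3 1 4; 0 0 0)² = 4/63, sgn +1
Racah Σ t=0..0: t=0:+1/720 = 1/720
⇒ 3j(3 1 4; 3 0 -3)² = 1/36, sgn -1
4πI² = N·(3j₀)²·(3jₘ)² = 1/3
I = -1·√(0.333333/4π) = -0.16286750
No selection rule forces the value: the integral is nonzero (none).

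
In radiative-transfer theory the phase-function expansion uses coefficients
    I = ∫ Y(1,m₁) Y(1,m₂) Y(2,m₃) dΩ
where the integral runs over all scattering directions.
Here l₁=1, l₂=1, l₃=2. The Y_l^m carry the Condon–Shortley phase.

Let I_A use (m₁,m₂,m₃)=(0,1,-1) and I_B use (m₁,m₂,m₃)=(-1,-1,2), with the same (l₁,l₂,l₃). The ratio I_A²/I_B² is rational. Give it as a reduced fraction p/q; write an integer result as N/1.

Shared (l₁,l₂,l₃)=(1,1,2): N and (l;000)² cancel in I_A²/I_B².
A: Δ = 0!·2!·2!/5! = 1/30; Racah Σ t=0..0: t=0:+1/2 = 1/2; ⇒ 3j(1 1 2; 0 1 -1)² = 1/10, sgn -1
B: Δ = 0!·2!·2!/5! = 1/30; Racah Σ t=0..0: t=0:+1/4 = 1/4; ⇒ 3j(1 1 2; -1 -1 2)² = 1/5, sgn +1
I_A²/I_B² = (1/10)/(1/5) = 1/2

1/2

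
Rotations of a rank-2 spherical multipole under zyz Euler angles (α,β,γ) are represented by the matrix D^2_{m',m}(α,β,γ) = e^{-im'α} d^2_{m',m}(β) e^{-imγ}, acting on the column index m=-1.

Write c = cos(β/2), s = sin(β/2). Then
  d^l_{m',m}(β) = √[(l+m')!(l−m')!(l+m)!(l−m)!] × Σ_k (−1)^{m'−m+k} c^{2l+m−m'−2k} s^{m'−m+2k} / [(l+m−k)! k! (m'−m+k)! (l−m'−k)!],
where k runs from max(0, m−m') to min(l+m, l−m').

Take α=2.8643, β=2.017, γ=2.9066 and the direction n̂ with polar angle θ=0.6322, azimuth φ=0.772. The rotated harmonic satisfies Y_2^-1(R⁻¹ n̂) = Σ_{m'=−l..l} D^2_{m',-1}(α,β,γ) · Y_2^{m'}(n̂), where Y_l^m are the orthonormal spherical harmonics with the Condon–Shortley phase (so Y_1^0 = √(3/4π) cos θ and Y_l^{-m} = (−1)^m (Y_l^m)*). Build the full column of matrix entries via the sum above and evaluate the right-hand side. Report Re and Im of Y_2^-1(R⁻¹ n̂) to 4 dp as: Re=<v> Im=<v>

Need the full column D^2_{m',-1} for m'=−2..2 at α=2.8643, β=2.0170, γ=2.9066.
cos(β/2)=0.533130, sin(β/2)=0.846033
d^2_{-2,-1}: single k=1 term ⇒ +0.256400;  D = -0.180543+0.182058i
d^2_{-1,-1}: k∈[0..1] ⇒ +0.080786 -0.610327 = -0.529542;  D = -0.461563+0.259566i
d^2_{0,-1}: k∈[0..1] ⇒ -0.314024 +0.790808 = +0.476784;  D = -0.463680+0.111012i
d^2_{1,-1}: k∈[0..1] ⇒ +0.610327 -0.512330 = +0.097998;  D = +0.097910+0.004144i
d^2_{2,-1}: single k=0 term ⇒ -0.645692;  D = +0.612997+0.202863i
Y_2^{m'}(θ=0.6322,φ=0.772) and Σ D·Y over m':
  (-0.1805+0.1821i)·(+0.0036-0.1348i)  (-0.4616+0.2596i)·(+0.2639-0.2569i)  (-0.4637+0.1110i)·(+0.3004+0.0000i)  (+0.0979+0.0041i)·(-0.2639-0.2569i)  (+0.6130+0.2029i)·(+0.0036+0.1348i)
Y_2^-1(R⁻¹ n̂) = -0.220414+0.302559i

Re=-0.2204 Im=0.3026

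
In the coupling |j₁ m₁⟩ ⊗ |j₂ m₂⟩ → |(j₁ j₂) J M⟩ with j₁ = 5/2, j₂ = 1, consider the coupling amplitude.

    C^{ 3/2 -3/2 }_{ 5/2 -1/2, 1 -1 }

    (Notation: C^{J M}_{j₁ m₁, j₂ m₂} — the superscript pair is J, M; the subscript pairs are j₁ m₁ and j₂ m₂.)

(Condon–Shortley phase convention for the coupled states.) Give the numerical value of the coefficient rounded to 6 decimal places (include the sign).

+√(1/15) ≈ +0.258199

√[4·2!3!0!/6! · 2!3!0!2!0!3!] = √(48/5)
  +(−1)^0/∏(0,2,3,0,0,0)! = 1/12  (running 1/12)
⟨..|..⟩ = √(48/5)·(1/12) = +0.258199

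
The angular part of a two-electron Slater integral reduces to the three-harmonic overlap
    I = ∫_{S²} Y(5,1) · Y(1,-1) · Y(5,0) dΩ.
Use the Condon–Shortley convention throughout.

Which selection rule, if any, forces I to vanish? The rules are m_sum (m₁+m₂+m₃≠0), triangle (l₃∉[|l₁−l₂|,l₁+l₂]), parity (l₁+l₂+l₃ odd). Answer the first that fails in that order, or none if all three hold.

parity

m₁+m₂+m₃ = 1 − 1 + 0 = 0  ✓
triangle: |5−1|=4 ≤ l₃=5 ≤ 5+1=6  ✓
parity: l₁+l₂+l₃ = 11 is odd  ✗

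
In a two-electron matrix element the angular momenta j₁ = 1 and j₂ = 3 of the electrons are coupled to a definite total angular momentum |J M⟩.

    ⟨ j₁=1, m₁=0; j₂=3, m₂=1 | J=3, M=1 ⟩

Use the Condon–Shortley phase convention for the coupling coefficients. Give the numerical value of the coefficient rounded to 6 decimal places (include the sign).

-0.288675

√[7·1!1!5!/8! · 1!1!4!2!4!2!] = √(48)
  +(−1)^0/∏(0,1,1,4,0,1)! = 1/24  (running 1/24)
  +(−1)^1/∏(1,0,0,3,1,2)! = -1/12  (running -1/24)
⟨..|..⟩ = √(48)·(-1/24) = -0.288675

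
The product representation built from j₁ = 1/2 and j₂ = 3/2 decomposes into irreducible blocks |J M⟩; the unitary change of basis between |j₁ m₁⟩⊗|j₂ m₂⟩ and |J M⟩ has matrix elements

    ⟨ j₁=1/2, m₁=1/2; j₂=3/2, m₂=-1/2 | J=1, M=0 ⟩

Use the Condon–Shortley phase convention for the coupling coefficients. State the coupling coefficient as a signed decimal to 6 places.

j₁+j₂−J=1  J+j₁−j₂=0  J−j₁+j₂=2  j₁+j₂+J+1=4
(j₁±m₁, j₂±m₂, J±M) = (1,0,1,2,1,1)
P² = 1/2
sum k=0..0:
  [0] +1/1 = 1
S = 1
C² = P²·S² = 1/2 ; C = +0.707107

+√(1/2) ≈ +0.707107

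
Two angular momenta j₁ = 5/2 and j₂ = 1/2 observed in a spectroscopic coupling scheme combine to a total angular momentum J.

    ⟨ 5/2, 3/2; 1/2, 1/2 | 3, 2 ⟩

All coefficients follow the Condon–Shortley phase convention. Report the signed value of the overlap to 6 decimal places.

√[7·0!5!1!/7! · 4!1!1!0!5!1!] = √(480)
  +(−1)^0/∏(0,0,1,1,4,0)! = 1/24  (running 1/24)
⟨..|..⟩ = √(480)·(1/24) = +0.912871

+0.912871  (= +√(5/6))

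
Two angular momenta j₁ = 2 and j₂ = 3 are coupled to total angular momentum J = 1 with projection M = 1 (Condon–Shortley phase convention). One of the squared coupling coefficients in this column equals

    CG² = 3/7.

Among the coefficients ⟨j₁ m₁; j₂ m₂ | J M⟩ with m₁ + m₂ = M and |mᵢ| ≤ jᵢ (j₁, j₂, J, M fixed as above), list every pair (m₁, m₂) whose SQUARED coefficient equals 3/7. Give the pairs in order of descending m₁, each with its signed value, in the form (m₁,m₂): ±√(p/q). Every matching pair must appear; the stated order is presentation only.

(-2,3): +√(3/7)

Admissible pairs with m₁+m₂ = M = 1: (-2,3), (-1,2), (0,1), (1,0), (2,-1)
  (m₁,m₂)=(2,-1): CG² = 1/35, CG = +√(1/35)
  (m₁,m₂)=(1,0): CG² = 3/35, CG = −√(3/35)
  (m₁,m₂)=(0,1): CG² = 6/35, CG = +√(6/35)
  (m₁,m₂)=(-1,2): CG² = 2/7, CG = −√(2/7)
  (m₁,m₂)=(-2,3): CG² = 3/7, CG = +√(3/7)   ← matches the target
Pairs with CG² = 3/7: (-2,3): +√(3/7)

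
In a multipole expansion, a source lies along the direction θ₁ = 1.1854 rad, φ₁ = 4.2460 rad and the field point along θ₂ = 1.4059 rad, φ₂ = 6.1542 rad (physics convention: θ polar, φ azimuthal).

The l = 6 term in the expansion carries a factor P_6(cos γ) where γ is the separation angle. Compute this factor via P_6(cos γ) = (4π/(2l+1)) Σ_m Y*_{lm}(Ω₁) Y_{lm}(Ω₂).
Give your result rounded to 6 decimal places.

0.004831

Addition theorem: P_6(cos γ) = (4π/13) Σ_m Y*_{lm}(Ω₁) Y_{lm}(Ω₂), m = −6…6:
  m=-6: Y*=+0.288012+0.102938i  Y=+0.318311+0.311081i  product +0.059655+0.122361i
  m=-5: Y*=-0.311214+0.296475i  Y=+0.205032+0.154231i  product -0.109535+0.012788i
  m=-4: Y*=-0.042379-0.139586i  Y=-0.206746-0.117263i  product -0.007607+0.033828i
  m=-3: Y*=-0.277506-0.048101i  Y=-0.256963-0.104713i  product +0.066272+0.041419i
  m=-2: Y*=+0.147368-0.198751i  Y=+0.165150+0.043575i  product +0.032998-0.026402i
  m=-1: Y*=-0.091600-0.181951i  Y=+0.278880+0.036172i  product -0.018964-0.054056i
  m=+0: Y*=+0.266966-0.000000i  Y=-0.152244+0.000000i  product -0.040644+0.000000i
  m=+1: Y*=+0.091600-0.181951i  Y=-0.278880+0.036172i  product -0.018964+0.054056i
  m=+2: Y*=+0.147368+0.198751i  Y=+0.165150-0.043575i  product +0.032998+0.026402i
  m=+3: Y*=+0.277506-0.048101i  Y=+0.256963-0.104713i  product +0.066272-0.041419i
  m=+4: Y*=-0.042379+0.139586i  Y=-0.206746+0.117263i  product -0.007607-0.033828i
  m=+5: Y*=+0.311214+0.296475i  Y=-0.205032+0.154231i  product -0.109535-0.012788i
  m=+6: Y*=+0.288012-0.102938i  Y=+0.318311-0.311081i  product +0.059655-0.122361i
Total Σ_m = +0.004997+0.000000i. Multiply by 0.966644: +0.004831+0.000000i. P_6(cos γ) = 0.004831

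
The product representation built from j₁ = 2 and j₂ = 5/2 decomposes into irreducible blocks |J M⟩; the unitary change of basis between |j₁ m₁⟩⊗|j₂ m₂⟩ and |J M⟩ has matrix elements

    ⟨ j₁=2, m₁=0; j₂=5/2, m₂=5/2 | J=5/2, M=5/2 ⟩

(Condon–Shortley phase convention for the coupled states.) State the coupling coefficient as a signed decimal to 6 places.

+0.597614

j₁+j₂−J=2  J+j₁−j₂=2  J−j₁+j₂=3  j₁+j₂+J+1=8
(j₁±m₁, j₂±m₂, J±M) = (2,2,5,0,5,0)
P² = 1440/7
sum k=2..2:
  [2] +1/24 = 1/24
S = 1/24
C² = P²·S² = 5/14 ; C = +0.597614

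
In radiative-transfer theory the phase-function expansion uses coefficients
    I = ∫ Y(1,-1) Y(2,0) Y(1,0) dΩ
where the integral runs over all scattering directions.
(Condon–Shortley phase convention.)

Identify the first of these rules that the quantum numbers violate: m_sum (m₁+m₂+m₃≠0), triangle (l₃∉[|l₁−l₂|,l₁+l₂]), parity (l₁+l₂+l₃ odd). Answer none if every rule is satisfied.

m_sum

azimuthal sum: -1 + 0 + 0 = -1  ✗
1 ≤ 1 ≤ 3 (triangle on l)
L = 1 + 2 + 1 = 4 (even)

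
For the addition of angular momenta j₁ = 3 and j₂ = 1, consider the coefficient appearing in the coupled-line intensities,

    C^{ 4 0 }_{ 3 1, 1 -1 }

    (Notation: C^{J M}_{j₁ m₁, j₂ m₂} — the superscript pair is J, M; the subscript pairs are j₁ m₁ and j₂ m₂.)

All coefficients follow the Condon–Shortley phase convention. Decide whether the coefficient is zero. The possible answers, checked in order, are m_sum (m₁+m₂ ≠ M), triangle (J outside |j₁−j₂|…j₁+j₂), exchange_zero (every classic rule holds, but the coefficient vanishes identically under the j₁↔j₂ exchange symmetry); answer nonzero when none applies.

nonzero

m-sum: m₁+m₂ = 1+(-1) = 0, M = 0  ✓
triangle: |j₁−j₂| = 2 ≤ J = 4 ≤ j₁+j₂ = 4  ✓
exchange: j₁≠j₂ or m₁≠m₂ — the exchange symmetry imposes no constraint here
value check: CG = +√(3/14) = +0.462910 ≠ 0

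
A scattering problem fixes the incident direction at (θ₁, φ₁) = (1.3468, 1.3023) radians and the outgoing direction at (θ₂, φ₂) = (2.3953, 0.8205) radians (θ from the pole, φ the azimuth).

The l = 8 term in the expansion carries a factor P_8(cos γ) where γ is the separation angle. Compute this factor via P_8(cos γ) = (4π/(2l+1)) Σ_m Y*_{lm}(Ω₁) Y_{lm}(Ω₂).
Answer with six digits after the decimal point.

-0.239875

Summing Y*_{l m}(θ₁,φ₁)·Y_{l m}(θ₂,φ₂) over m ∈ [−8, 8]; prefactor 4π/(2·8+1) = 0.739198:
  [-8]  conj(Y_{8,-8})(Ω₁) = -0.22971 - 0.35279j ; Y_{8,-8}(Ω₂) = 0.02235 - 0.00645j ; Δ = -0.00741 - 0.00641j
  [-7]  conj(Y_{8,-7})(Ω₁) = -0.36550 + 0.11655j ; Y_{8,-7}(Ω₂) = -0.08634 - 0.05172j ; Δ = 0.03758 + 0.00884j
  [-6]  conj(Y_{8,-6})(Ω₁) = -0.00338 - 0.08398j ; Y_{8,-6}(Ω₂) = 0.05461 + 0.25544j ; Δ = 0.02127 - 0.00545j
  [-5]  conj(Y_{8,-5})(Ω₁) = -0.35035 - 0.08141j ; Y_{8,-5}(Ω₂) = 0.25087 - 0.35903j ; Δ = -0.11712 + 0.10536j
  [-4]  conj(Y_{8,-4})(Ω₁) = -0.01816 + 0.03349j ; Y_{8,-4}(Ω₂) = -0.41794 + 0.05907j ; Δ = 0.00561 - 0.01507j
  [-3]  conj(Y_{8,-3})(Ω₁) = -0.23502 - 0.22576j ; Y_{8,-3}(Ω₂) = 0.04952 + 0.04005j ; Δ = -0.00260 - 0.02059j
  [-2]  conj(Y_{8,-2})(Ω₁) = -0.07833 + 0.04663j ; Y_{8,-2}(Ω₂) = 0.02466 + 0.35072j ; Δ = -0.01829 - 0.02632j
  [-1]  conj(Y_{8,-1})(Ω₁) = -0.08131 - 0.29553j ; Y_{8,-1}(Ω₂) = 0.16612 - 0.17821j ; Δ = -0.06617 - 0.03460j
  [+0]  conj(Y_{8,0})(Ω₁) = -0.10634 + 0.00000j ; Y_{8,0}(Ω₂) = 0.28457 + 0.00000j ; Δ = -0.03026 + 0.00000j
  [+1]  conj(Y_{8,1})(Ω₁) = 0.08131 - 0.29553j ; Y_{8,1}(Ω₂) = -0.16612 - 0.17821j ; Δ = -0.06617 + 0.03460j
  [+2]  conj(Y_{8,2})(Ω₁) = -0.07833 - 0.04663j ; Y_{8,2}(Ω₂) = 0.02466 - 0.35072j ; Δ = -0.01829 + 0.02632j
  [+3]  conj(Y_{8,3})(Ω₁) = 0.23502 - 0.22576j ; Y_{8,3}(Ω₂) = -0.04952 + 0.04005j ; Δ = -0.00260 + 0.02059j
  [+4]  conj(Y_{8,4})(Ω₁) = -0.01816 - 0.03349j ; Y_{8,4}(Ω₂) = -0.41794 - 0.05907j ; Δ = 0.00561 + 0.01507j
  [+5]  conj(Y_{8,5})(Ω₁) = 0.35035 - 0.08141j ; Y_{8,5}(Ω₂) = -0.25087 - 0.35903j ; Δ = -0.11712 - 0.10536j
  [+6]  conj(Y_{8,6})(Ω₁) = -0.00338 + 0.08398j ; Y_{8,6}(Ω₂) = 0.05461 - 0.25544j ; Δ = 0.02127 + 0.00545j
  [+7]  conj(Y_{8,7})(Ω₁) = 0.36550 + 0.11655j ; Y_{8,7}(Ω₂) = 0.08634 - 0.05172j ; Δ = 0.03758 - 0.00884j
  [+8]  conj(Y_{8,8})(Ω₁) = -0.22971 + 0.35279j ; Y_{8,8}(Ω₂) = 0.02235 + 0.00645j ; Δ = -0.00741 + 0.00641j
Accumulated sum -0.32451 + 0.00000j; after 4π/(2l+1) scaling, -0.23988 + 0.00000j ⇒ P_8 = -0.239875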